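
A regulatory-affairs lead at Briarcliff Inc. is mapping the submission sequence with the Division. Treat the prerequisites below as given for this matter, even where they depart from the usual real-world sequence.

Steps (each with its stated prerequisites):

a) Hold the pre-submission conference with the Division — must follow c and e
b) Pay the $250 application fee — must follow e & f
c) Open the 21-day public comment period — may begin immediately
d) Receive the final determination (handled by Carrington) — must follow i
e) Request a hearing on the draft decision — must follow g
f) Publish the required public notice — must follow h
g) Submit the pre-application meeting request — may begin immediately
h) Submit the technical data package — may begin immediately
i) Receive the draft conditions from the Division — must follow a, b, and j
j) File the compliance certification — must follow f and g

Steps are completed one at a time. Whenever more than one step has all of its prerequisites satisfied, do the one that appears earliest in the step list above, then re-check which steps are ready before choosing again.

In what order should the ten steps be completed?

Nothing is required for c, g and h. c is listed earlier → c first.
Now g and h have their prerequisites met. g is listed earlier, so g next.
e now also ready, so the ready set is {e, h}; e is listed earlier → e.
a and h are both available; a is listed earlier → a.
Next only h has its prerequisites met → h.
f needed h, now all done → f.
b and j are both available; b is listed earlier → b.
j needed f and g, now all done → j.
i is the only step now ready → i.
d needed i, now all done → d.

c → g → e → a → h → f → b → j → i → d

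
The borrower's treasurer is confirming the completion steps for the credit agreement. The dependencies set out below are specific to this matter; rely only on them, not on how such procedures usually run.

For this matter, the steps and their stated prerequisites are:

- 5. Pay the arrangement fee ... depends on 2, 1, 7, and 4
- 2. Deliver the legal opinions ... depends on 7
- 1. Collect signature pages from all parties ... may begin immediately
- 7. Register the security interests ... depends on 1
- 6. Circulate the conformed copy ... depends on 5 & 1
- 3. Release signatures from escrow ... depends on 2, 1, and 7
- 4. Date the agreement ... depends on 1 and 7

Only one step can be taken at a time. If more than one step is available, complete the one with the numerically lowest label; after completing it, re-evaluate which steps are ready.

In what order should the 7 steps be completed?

1 → 7 → 2 → 3 → 4 → 5 → 6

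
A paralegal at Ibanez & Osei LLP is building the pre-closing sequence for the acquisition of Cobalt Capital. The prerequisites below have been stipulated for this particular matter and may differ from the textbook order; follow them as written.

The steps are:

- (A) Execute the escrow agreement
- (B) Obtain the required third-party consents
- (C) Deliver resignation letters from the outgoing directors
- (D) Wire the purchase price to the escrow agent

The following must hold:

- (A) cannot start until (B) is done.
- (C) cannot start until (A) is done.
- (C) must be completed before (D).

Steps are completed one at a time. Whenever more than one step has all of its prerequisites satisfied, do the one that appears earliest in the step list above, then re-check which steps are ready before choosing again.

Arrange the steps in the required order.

(B), (A), (C), (D)

Only (B) has no prerequisites, so it is first.
That leaves (A) as the only ready step → (A).
(C) is the only step now ready → (C).
(D) needed (C), now all done → (D).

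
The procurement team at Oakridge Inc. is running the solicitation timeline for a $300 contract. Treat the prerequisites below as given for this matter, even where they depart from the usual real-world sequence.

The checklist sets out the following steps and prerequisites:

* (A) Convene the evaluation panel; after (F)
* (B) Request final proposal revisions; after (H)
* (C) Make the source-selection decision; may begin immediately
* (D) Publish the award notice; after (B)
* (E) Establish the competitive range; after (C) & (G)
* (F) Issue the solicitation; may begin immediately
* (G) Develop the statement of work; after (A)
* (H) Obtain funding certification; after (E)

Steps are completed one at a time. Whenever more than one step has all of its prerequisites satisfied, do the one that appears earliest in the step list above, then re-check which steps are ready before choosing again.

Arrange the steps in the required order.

(C), (F), (A), (G), (E), (H), (B), (D)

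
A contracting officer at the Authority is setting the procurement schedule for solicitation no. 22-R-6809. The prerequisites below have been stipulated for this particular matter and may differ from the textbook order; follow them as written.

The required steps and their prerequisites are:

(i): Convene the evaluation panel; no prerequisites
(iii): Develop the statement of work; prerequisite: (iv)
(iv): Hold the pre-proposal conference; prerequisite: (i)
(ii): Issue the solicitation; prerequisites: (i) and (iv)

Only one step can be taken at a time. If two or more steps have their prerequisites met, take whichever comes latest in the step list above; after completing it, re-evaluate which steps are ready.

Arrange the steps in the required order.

(i) → (iv) → (ii) → (iii)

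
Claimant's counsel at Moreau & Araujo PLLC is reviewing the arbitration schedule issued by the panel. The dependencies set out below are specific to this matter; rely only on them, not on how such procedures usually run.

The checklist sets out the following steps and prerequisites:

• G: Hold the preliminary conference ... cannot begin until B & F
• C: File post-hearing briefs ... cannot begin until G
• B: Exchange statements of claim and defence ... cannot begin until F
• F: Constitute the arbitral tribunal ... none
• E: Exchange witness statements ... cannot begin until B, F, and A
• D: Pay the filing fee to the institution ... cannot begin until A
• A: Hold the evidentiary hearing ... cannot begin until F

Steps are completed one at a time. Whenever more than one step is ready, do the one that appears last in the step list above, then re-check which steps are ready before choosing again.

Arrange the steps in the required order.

F has no prerequisites → F first.
Now A and B have their prerequisites met. A is listed later, so A next.
Ready: D and B. D is listed later → D.
That leaves B as the only ready step → B.
E and G are both available; E is listed later → E.
Next only G has its prerequisites met → G.
C is the only step now ready → C.

F, A, D, B, E, G, C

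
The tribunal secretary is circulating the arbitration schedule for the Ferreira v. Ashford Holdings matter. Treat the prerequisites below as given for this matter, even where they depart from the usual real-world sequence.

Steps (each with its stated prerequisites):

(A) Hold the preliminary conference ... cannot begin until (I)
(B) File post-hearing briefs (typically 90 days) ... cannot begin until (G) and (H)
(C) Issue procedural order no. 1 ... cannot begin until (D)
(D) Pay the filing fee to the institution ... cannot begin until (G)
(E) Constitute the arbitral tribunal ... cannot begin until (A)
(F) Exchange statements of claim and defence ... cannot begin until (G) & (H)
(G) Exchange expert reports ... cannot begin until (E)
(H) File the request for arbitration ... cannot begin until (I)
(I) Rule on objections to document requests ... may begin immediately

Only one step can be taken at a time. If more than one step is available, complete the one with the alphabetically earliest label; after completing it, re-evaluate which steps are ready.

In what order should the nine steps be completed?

(I) → (A) → (E) → (G) → (D) → (C) → (H) → (B) → (F)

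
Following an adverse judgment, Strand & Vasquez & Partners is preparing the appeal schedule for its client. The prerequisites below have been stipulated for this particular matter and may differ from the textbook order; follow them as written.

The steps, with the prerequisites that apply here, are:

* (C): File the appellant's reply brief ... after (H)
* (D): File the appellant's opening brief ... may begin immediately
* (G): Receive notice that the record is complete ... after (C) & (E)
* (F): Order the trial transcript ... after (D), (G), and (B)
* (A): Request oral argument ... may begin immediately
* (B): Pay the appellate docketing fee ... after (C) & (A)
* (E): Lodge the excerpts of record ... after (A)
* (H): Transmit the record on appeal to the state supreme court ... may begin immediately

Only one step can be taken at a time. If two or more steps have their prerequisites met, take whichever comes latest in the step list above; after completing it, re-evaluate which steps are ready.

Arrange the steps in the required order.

(H) → (A) → (E) → (D) → (C) → (B) → (G) → (F)

(H), (A) and (D) have no prerequisites; (H) is listed later, so (H) is first.
(C) now also ready, so the ready set is {(A), (D), (C)}; (A) is listed later → (A).
(E) now also ready, so the ready set is {(E), (D), (C)}; (E) is listed later → (E).
(D) and (C) are both available; (D) is listed later → (D).
Next only (C) has its prerequisites met → (C).
Now (B) and (G) have their prerequisites met. (B) is listed later, so (B) next.
Next only (G) has its prerequisites met → (G).
(F) needed (B), (G) and (D), now all done → (F).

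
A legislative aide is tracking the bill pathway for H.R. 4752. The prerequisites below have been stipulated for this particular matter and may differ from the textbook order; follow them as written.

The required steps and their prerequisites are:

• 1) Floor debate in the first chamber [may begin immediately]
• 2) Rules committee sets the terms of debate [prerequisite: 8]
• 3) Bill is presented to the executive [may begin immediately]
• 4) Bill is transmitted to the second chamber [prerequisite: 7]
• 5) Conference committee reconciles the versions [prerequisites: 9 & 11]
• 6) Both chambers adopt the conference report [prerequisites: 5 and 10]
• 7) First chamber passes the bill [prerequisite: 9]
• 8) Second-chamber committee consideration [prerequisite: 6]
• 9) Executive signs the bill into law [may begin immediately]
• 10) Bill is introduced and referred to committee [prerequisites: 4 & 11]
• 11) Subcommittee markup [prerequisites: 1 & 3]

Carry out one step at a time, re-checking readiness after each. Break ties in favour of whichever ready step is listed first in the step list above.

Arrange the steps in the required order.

1, 3, 9, 7, 4, 11, 5, 10, 6, 8, 2

Nothing is required for 1, 3 and 9. 1 is listed earlier → 1 first.
Ready: 3 and 9. 3 is listed earlier → 3.
11 now also ready, so the ready set is {9, 11}; 9 is listed earlier → 9.
Now 7 and 11 have their prerequisites met. 7 is listed earlier, so 7 next.
4 now also ready, so the ready set is {4, 11}; 4 is listed earlier → 4.
That leaves 11 as the only ready step → 11.
5 and 10 are both available; 5 is listed earlier → 5.
Next only 10 has its prerequisites met → 10.
That leaves 6 as the only ready step → 6.
Next only 8 has its prerequisites met → 8.
2 needed 8, now all done → 2.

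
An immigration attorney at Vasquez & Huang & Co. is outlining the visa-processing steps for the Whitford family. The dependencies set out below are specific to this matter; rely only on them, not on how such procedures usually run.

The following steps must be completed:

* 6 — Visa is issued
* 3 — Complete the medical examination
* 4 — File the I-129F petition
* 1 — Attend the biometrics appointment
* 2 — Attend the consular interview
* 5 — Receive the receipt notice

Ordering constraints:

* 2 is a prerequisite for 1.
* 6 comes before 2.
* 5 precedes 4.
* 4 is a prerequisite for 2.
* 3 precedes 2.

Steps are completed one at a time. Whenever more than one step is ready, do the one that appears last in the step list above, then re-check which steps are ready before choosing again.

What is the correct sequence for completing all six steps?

5, 3 and 6 have no prerequisites; 5 is listed later, so 5 is first.
4 now also ready, so the ready set is {4, 3, 6}; 4 is listed later → 4.
Now 3 and 6 have their prerequisites met. 3 is listed later, so 3 next.
That leaves 6 as the only ready step → 6.
That leaves 2 as the only ready step → 2.
Next only 1 has its prerequisites met → 1.

5 4 3 6 2 1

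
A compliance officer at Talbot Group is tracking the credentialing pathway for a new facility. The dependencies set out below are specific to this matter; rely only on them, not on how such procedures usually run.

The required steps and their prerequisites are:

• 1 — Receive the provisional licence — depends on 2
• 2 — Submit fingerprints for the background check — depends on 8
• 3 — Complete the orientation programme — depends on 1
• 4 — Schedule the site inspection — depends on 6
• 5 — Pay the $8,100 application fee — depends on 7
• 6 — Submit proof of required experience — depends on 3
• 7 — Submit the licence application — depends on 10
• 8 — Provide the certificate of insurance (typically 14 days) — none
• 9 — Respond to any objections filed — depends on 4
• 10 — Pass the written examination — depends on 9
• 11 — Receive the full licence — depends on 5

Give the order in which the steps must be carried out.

8 → 2 → 1 → 3 → 6 → 4 → 9 → 10 → 7 → 5 → 11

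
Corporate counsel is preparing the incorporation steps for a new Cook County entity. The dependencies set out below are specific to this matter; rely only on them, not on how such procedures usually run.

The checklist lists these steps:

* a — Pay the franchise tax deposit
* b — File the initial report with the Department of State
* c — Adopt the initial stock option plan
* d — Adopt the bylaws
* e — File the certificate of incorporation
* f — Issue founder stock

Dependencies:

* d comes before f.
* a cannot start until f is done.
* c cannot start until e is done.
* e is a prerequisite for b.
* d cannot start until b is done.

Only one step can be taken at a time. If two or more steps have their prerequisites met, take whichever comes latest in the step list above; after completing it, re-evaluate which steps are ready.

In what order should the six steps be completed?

e c b d f a

Only e has no prerequisites, so it is first.
Ready: c and b. c is listed later → c.
b needed e, now all done → b.
d is the only step now ready → d.
f needed d, now all done → f.
a needed f, now all done → a.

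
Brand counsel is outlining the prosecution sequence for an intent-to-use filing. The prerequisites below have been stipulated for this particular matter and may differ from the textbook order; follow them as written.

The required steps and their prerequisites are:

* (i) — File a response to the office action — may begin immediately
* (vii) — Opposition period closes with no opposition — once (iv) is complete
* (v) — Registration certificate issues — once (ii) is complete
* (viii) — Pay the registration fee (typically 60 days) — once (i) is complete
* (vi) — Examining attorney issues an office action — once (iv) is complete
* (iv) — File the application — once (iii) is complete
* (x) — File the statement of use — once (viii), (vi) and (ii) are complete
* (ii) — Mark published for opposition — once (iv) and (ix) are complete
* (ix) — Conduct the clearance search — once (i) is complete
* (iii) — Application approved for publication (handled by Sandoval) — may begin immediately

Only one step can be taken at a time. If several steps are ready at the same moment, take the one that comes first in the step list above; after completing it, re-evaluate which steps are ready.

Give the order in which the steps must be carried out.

Nothing is required for (i) and (iii). (i) is listed earlier → (i) first.
(viii) and (ix) now also ready, so the ready set is {(viii), (ix), (iii)}; (viii) is listed earlier → (viii).
Now (ix) and (iii) have their prerequisites met. (ix) is listed earlier, so (ix) next.
Next only (iii) has its prerequisites met → (iii).
(iv) needed (iii), now all done → (iv).
Ready: (vii), (vi) and (ii). (vii) is listed earlier → (vii).
Ready: (vi) and (ii). (vi) is listed earlier → (vi).
Next only (ii) has its prerequisites met → (ii).
Ready: (v) and (x). (v) is listed earlier → (v).
(x) needed (viii), (vi) and (ii), now all done → (x).

(i) (viii) (ix) (iii) (iv) (vii) (vi) (ii) (v) (x)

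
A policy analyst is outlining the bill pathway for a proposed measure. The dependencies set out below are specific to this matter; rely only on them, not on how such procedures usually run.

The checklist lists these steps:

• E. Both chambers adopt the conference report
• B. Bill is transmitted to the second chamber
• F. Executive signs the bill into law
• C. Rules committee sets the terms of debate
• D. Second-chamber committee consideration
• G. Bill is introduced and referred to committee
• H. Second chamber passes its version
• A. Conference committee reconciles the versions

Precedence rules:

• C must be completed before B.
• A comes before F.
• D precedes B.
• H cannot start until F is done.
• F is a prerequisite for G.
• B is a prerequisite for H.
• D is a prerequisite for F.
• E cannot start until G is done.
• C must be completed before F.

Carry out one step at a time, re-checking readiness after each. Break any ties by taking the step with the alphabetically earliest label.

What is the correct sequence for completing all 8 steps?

A → C → D → B → F → G → E → H

Nothing is required for A, C and D. A has the earlier label → A first.
Ready: C and D. C has the earlier label → C.
D is the only step now ready → D.
Ready: B and F. B has the earlier label → B.
F needed A, C and D, now all done → F.
Now G and H have their prerequisites met. G has the earlier label, so G next.
E now also ready, so the ready set is {E, H}; E has the earlier label → E.
That leaves H as the only ready step → H.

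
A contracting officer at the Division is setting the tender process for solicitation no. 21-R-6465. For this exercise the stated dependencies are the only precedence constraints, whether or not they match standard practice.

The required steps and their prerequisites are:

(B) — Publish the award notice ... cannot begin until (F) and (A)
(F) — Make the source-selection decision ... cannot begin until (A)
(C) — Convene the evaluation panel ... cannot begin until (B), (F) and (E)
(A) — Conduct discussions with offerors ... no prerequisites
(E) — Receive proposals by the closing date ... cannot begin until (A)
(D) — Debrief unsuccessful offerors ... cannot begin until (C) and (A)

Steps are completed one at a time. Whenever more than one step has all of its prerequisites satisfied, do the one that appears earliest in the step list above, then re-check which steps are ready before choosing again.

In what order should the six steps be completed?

(A) has no prerequisites → (A) first.
(F) and (E) are both available; (F) is listed earlier → (F).
(B) now also ready, so the ready set is {(B), (E)}; (B) is listed earlier → (B).
(E) is the only step now ready → (E).
(C) needed (B), (F) and (E), now all done → (C).
Next only (D) has its prerequisites met → (D).

(A) (F) (B) (E) (C) (D)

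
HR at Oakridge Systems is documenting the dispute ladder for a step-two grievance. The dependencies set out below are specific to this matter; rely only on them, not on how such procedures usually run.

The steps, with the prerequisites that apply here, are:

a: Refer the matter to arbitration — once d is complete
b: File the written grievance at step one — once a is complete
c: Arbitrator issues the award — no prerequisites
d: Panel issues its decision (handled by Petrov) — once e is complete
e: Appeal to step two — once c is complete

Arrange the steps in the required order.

c e d a b

Only c has no prerequisites, so it is first.
Next only e has its prerequisites met → e.
That leaves d as the only ready step → d.
That leaves a as the only ready step → a.
Next only b has its prerequisites met → b.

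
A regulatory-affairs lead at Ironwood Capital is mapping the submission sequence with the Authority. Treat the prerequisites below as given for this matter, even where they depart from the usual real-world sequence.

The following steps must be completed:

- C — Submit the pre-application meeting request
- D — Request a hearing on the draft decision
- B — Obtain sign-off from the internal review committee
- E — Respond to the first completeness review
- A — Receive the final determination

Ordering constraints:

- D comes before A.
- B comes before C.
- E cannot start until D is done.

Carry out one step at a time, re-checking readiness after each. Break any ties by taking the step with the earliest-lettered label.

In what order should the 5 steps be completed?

B and D have no prerequisites; B has the earlier label, so B is first.
C now also ready, so the ready set is {C, D}; C has the earlier label → C.
D is the only step now ready → D.
Now A and E have their prerequisites met. A has the earlier label, so A next.
That leaves E as the only ready step → E.

B, C, D, A, E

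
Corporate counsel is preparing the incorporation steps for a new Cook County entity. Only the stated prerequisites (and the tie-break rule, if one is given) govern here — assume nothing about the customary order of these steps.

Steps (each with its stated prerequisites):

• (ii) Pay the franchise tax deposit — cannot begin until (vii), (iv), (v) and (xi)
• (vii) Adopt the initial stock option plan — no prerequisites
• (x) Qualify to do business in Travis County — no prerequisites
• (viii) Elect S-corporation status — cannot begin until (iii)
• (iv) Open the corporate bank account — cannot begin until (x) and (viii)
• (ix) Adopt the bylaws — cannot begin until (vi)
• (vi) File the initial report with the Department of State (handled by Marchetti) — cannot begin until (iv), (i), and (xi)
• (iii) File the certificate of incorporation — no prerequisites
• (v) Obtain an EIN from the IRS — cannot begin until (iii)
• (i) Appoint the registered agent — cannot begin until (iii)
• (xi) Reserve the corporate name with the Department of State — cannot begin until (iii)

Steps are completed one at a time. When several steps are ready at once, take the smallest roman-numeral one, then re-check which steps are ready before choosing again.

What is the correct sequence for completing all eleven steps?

(iii), (i), (v), (vii), (viii), (x), (iv), (xi), (ii), (vi), (ix)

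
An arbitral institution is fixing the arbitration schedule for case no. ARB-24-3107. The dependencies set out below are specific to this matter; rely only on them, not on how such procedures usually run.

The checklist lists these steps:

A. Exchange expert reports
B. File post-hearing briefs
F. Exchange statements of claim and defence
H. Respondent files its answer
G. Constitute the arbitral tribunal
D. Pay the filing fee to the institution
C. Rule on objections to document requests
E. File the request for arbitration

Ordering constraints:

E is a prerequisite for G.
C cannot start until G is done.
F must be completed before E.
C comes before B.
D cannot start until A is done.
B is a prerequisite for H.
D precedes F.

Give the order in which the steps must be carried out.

A D F E G C B H

A has no prerequisites → A first.
Next only D has its prerequisites met → D.
F needed D, now all done → F.
That leaves E as the only ready step → E.
G needed E, now all done → G.
C is the only step now ready → C.
B needed C, now all done → B.
H is the only step now ready → H.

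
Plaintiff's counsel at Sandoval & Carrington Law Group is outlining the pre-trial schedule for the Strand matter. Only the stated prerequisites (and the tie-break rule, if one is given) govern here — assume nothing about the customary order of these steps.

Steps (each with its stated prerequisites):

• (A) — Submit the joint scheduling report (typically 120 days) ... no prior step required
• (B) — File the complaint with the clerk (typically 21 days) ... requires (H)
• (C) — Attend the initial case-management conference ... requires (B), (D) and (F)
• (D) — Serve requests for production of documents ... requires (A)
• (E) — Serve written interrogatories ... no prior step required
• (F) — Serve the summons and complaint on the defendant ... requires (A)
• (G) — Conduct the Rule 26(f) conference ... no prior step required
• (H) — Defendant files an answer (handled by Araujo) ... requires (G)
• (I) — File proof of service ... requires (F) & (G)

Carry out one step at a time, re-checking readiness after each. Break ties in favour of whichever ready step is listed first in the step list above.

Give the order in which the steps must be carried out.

(A), (D), (E), (F), (G), (H), (B), (C), (I)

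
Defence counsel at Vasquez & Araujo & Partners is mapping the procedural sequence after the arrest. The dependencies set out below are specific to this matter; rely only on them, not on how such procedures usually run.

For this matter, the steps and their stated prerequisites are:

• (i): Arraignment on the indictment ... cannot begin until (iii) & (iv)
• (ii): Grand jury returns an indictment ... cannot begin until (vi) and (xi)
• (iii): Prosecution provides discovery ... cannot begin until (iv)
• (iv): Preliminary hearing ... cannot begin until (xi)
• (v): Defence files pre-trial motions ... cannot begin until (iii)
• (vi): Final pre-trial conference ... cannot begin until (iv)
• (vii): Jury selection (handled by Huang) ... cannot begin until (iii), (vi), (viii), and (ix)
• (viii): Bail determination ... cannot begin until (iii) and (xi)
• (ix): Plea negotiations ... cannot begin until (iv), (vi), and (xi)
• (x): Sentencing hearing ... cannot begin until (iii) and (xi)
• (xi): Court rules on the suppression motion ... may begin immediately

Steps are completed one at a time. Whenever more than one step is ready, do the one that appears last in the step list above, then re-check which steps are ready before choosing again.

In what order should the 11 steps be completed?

(xi) → (iv) → (vi) → (ix) → (iii) → (x) → (viii) → (vii) → (v) → (ii) → (i)

(xi) has no prerequisites → (xi) first.
(iv) needed (xi), now all done → (iv).
(vi) and (iii) are both available; (vi) is listed later → (vi).
(ix), (iii) and (ii) are all available; (ix) is listed later → (ix).
Now (iii) and (ii) have their prerequisites met. (iii) is listed later, so (iii) next.
(x), (viii), (v) and (i) now also ready, so the ready set is {(x), (viii), (v), (ii), (i)}; (x) is listed later → (x).
Now (viii), (v), (ii) and (i) have their prerequisites met. (viii) is listed later, so (viii) next.
(vii) now also ready, so the ready set is {(vii), (v), (ii), (i)}; (vii) is listed later → (vii).
(v), (ii) and (i) are all available; (v) is listed later → (v).
Now (ii) and (i) have their prerequisites met. (ii) is listed later, so (ii) next.
(i) is the only step now ready → (i).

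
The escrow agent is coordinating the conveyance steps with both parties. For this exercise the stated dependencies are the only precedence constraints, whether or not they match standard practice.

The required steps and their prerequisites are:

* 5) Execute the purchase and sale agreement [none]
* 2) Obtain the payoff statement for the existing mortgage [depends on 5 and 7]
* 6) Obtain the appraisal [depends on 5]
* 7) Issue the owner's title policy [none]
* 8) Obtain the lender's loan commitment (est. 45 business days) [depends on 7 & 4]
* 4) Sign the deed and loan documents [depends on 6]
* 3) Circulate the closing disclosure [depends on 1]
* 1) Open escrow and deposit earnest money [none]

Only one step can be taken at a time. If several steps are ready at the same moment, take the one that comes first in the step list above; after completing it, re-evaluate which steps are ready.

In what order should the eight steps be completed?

5, 7 and 1 have no prerequisites; 5 is listed earlier, so 5 is first.
6 now also ready, so the ready set is {6, 7, 1}; 6 is listed earlier → 6.
Ready: 7, 4 and 1. 7 is listed earlier → 7.
Now 2, 4 and 1 have their prerequisites met. 2 is listed earlier, so 2 next.
Ready: 4 and 1. 4 is listed earlier → 4.
8 now also ready, so the ready set is {8, 1}; 8 is listed earlier → 8.
Next only 1 has its prerequisites met → 1.
Next only 3 has its prerequisites met → 3.

5 6 7 2 4 8 1 3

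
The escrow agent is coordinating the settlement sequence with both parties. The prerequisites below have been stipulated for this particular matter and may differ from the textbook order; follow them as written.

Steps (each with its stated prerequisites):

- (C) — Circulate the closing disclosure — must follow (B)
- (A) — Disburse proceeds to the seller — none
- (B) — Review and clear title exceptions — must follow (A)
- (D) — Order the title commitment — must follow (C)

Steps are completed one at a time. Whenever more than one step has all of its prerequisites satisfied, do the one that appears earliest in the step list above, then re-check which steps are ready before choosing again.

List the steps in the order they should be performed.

(A) has no prerequisites → (A) first.
(B) needed (A), now all done → (B).
(C) is the only step now ready → (C).
(D) needed (C), now all done → (D).

(A) → (B) → (C) → (D)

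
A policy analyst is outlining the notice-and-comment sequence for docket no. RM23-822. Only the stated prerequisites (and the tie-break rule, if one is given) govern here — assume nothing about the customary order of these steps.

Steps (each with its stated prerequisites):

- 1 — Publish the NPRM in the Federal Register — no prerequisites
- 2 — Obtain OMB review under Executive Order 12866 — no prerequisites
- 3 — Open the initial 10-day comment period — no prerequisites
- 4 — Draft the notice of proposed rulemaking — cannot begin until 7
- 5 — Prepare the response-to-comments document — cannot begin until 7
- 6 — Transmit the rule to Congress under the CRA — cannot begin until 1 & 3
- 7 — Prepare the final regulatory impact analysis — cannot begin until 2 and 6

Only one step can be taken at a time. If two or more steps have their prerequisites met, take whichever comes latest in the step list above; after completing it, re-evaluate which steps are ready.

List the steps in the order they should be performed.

3, 2, 1, 6, 7, 5, 4

3, 2 and 1 have no prerequisites; 3 is listed later, so 3 is first.
Now 2 and 1 have their prerequisites met. 2 is listed later, so 2 next.
1 is the only step now ready → 1.
6 needed 3 and 1, now all done → 6.
7 needed 6 and 2, now all done → 7.
5 and 4 are both available; 5 is listed later → 5.
4 needed 7, now all done → 4.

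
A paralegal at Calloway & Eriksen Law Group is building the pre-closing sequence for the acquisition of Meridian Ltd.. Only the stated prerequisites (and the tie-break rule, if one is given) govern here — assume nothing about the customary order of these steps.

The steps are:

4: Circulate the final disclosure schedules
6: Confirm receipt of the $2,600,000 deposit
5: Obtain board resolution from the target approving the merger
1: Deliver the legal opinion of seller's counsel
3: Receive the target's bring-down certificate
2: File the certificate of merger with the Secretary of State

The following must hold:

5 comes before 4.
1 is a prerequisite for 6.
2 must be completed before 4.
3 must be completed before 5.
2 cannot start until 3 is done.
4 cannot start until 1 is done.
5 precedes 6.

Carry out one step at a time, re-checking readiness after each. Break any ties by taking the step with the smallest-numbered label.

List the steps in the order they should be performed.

Nothing is required for 1 and 3. 1 has the earlier label → 1 first.
That leaves 3 as the only ready step → 3.
Now 2 and 5 have their prerequisites met. 2 has the earlier label, so 2 next.
5 needed 3, now all done → 5.
4 and 6 are both available; 4 has the earlier label → 4.
6 needed 1 and 5, now all done → 6.

1, 3, 2, 5, 4, 6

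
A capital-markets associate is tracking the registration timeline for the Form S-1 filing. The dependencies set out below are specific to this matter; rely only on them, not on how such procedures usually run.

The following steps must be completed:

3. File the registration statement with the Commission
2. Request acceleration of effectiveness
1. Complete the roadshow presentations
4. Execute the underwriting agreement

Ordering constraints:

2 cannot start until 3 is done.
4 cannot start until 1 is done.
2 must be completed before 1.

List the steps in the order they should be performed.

Only 3 has no prerequisites, so it is first.
2 needed 3, now all done → 2.
1 needed 2, now all done → 1.
That leaves 4 as the only ready step → 4.

3 → 2 → 1 → 4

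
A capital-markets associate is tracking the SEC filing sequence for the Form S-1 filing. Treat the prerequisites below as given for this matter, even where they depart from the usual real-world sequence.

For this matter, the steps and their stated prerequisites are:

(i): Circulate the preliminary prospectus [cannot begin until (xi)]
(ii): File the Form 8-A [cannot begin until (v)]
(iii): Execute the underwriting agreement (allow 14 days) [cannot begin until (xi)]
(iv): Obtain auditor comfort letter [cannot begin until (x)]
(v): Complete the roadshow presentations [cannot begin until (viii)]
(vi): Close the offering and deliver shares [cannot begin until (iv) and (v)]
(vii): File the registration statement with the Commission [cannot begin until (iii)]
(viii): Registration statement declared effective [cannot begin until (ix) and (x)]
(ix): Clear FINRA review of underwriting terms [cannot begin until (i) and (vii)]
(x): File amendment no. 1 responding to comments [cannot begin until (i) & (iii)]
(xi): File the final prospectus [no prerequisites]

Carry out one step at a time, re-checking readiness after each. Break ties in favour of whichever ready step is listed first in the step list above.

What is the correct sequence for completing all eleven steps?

Only (xi) has no prerequisites, so it is first.
(i) and (iii) are both available; (i) is listed earlier → (i).
(iii) needed (xi), now all done → (iii).
(vii) and (x) are both available; (vii) is listed earlier → (vii).
(ix) now also ready, so the ready set is {(ix), (x)}; (ix) is listed earlier → (ix).
That leaves (x) as the only ready step → (x).
(iv) and (viii) are both available; (iv) is listed earlier → (iv).
(viii) needed (ix) and (x), now all done → (viii).
(v) is the only step now ready → (v).
(ii) and (vi) are both available; (ii) is listed earlier → (ii).
(vi) needed (iv) and (v), now all done → (vi).

(xi), (i), (iii), (vii), (ix), (x), (iv), (viii), (v), (ii), (vi)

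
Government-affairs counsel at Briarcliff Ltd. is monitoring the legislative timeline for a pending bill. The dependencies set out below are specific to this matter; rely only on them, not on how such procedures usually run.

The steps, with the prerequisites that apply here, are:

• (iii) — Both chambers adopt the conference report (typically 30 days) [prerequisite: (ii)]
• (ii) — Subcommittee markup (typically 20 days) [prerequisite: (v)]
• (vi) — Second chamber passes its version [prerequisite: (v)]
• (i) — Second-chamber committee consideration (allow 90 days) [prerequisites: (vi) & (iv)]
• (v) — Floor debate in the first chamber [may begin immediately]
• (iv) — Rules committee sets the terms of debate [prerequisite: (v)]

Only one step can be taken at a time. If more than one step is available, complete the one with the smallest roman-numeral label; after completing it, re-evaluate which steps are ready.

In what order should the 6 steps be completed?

Only (v) has no prerequisites, so it is first.
Ready: (ii), (iv) and (vi). (ii) has the earlier label → (ii).
(iii) now also ready, so the ready set is {(iii), (iv), (vi)}; (iii) has the earlier label → (iii).
(iv) and (vi) are both available; (iv) has the earlier label → (iv).
(vi) needed (v), now all done → (vi).
Next only (i) has its prerequisites met → (i).

(v) (ii) (iii) (iv) (vi) (i)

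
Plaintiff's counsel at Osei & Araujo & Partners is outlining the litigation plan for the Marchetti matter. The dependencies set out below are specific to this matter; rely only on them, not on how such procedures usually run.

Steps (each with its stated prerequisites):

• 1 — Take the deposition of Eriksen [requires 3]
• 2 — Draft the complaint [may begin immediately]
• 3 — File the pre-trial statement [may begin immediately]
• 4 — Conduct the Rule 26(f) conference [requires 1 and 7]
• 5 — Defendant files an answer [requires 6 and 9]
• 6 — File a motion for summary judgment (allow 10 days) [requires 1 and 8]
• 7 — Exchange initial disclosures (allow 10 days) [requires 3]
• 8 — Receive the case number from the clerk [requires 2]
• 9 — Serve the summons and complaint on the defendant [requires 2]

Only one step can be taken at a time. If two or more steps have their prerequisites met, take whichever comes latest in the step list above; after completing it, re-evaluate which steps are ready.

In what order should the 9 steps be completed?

Nothing is required for 3 and 2. 3 is listed later → 3 first.
Now 7, 2 and 1 have their prerequisites met. 7 is listed later, so 7 next.
Ready: 2 and 1. 2 is listed later → 2.
Now 9, 8 and 1 have their prerequisites met. 9 is listed later, so 9 next.
8 and 1 are both available; 8 is listed later → 8.
1 needed 3, now all done → 1.
Now 6 and 4 have their prerequisites met. 6 is listed later, so 6 next.
5 now also ready, so the ready set is {5, 4}; 5 is listed later → 5.
That leaves 4 as the only ready step → 4.

3, 7, 2, 9, 8, 1, 6, 5, 4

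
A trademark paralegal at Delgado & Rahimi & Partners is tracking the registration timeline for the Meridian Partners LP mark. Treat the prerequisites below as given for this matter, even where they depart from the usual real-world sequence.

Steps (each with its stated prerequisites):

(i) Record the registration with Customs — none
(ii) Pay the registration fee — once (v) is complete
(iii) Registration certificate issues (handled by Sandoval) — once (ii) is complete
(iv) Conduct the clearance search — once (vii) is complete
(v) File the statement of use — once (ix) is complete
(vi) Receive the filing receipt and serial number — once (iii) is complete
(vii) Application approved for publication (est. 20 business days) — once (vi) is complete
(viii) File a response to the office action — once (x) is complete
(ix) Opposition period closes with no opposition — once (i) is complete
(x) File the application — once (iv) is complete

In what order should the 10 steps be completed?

(i) has no prerequisites → (i) first.
(ix) needed (i), now all done → (ix).
That leaves (v) as the only ready step → (v).
That leaves (ii) as the only ready step → (ii).
(iii) needed (ii), now all done → (iii).
(vi) is the only step now ready → (vi).
(vii) needed (vi), now all done → (vii).
(iv) is the only step now ready → (iv).
(x) needed (iv), now all done → (x).
(viii) is the only step now ready → (viii).

(i) → (ix) → (v) → (ii) → (iii) → (vi) → (vii) → (iv) → (x) → (viii)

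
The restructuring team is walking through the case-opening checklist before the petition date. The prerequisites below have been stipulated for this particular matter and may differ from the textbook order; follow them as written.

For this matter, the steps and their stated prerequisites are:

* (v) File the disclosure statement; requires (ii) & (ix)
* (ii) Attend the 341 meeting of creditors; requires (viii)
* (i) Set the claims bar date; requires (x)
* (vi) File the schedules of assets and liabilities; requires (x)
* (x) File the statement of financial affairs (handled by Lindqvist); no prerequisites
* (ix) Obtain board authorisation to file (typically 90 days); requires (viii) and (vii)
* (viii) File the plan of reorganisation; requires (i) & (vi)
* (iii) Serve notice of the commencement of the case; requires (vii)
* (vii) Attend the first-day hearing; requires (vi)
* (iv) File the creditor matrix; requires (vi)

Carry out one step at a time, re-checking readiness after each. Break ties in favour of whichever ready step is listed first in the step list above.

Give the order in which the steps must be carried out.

(x), (i), (vi), (viii), (ii), (vii), (ix), (v), (iii), (iv)

(x) has no prerequisites → (x) first.
Now (i) and (vi) have their prerequisites met. (i) is listed earlier, so (i) next.
(vi) needed (x), now all done → (vi).
(viii), (vii) and (iv) are all available; (viii) is listed earlier → (viii).
(ii) now also ready, so the ready set is {(ii), (vii), (iv)}; (ii) is listed earlier → (ii).
Ready: (vii) and (iv). (vii) is listed earlier → (vii).
(ix) and (iii) now also ready, so the ready set is {(ix), (iii), (iv)}; (ix) is listed earlier → (ix).
(v) now also ready, so the ready set is {(v), (iii), (iv)}; (v) is listed earlier → (v).
Now (iii) and (iv) have their prerequisites met. (iii) is listed earlier, so (iii) next.
That leaves (iv) as the only ready step → (iv).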